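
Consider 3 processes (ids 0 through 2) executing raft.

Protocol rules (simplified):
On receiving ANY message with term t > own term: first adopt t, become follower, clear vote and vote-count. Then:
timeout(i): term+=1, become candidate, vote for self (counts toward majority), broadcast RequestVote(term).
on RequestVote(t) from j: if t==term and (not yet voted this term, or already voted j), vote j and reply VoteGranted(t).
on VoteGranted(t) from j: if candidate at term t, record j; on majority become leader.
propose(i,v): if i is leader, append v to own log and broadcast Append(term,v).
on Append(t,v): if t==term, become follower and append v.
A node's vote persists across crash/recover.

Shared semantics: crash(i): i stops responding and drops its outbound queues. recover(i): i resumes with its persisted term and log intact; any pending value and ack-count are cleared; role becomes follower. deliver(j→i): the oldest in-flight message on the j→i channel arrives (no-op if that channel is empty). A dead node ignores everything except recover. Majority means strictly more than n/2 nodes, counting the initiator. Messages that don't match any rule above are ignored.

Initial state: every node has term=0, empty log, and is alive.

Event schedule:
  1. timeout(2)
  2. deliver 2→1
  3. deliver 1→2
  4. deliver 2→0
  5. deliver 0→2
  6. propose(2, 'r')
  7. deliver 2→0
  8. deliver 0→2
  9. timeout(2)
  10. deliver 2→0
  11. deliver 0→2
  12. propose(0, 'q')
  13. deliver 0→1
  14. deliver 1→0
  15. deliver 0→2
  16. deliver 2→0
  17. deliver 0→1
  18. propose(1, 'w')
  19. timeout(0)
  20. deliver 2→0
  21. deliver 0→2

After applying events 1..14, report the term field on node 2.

2

1. timeout(2):  <2:cand t1 ->
2. deliver 2→1:  <1:foll t1 ->
3. deliver 1→2:  <2:lead t1 ->
4. deliver 2→0:  <0:foll t1 ->
5. deliver 0→2:  nop
6. propose(2,'r'):  <2:lead t1 r>
7. deliver 2→0:  <0:foll t1 r>
8. deliver 0→2:  nop
9. timeout(2):  <2:cand t2 r>
10. deliver 2→0:  <0:foll t2 r>
11. deliver 0→2:  <2:lead t2 r>
12. propose(0,'q'):  nop
13. deliver 0→1:  nop
14. deliver 1→0:  nop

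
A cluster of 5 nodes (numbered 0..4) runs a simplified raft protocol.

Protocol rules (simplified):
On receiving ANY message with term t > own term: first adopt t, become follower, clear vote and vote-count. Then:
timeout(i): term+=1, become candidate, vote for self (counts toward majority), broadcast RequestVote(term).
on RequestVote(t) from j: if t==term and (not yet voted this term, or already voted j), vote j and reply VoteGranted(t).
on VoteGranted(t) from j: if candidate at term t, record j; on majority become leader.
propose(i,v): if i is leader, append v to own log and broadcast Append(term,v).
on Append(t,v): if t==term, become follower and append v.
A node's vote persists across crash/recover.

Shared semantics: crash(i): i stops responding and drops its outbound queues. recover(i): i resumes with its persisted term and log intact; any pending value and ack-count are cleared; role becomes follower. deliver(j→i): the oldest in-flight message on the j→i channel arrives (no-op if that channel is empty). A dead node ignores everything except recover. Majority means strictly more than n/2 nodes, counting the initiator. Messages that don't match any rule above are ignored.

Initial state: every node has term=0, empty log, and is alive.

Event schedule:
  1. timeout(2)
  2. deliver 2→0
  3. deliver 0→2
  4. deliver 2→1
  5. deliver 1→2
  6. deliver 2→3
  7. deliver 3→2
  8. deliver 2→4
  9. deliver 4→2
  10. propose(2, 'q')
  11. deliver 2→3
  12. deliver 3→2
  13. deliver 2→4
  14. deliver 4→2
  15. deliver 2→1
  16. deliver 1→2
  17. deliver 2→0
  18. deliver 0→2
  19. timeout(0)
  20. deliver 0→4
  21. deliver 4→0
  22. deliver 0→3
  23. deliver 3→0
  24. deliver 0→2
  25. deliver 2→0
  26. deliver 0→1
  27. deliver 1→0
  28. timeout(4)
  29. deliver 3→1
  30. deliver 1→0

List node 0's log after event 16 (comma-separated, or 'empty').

step 1 timeout(2): 2={cand,t=1,log=-}
step 2 deliver 2→0: 0={foll,t=1,log=-}
step 3 deliver 0→2: —
step 4 deliver 2→1: 1={foll,t=1,log=-}
step 5 deliver 1→2: 2={lead,t=1,log=-}
step 6 deliver 2→3: 3={foll,t=1,log=-}
step 7 deliver 3→2: —
step 8 deliver 2→4: 4={foll,t=1,log=-}
step 9 deliver 4→2: —
step 10 propose(2,'q'): 2={lead,t=1,log=q}
step 11 deliver 2→3: 3={foll,t=1,log=q}
step 12 deliver 3→2: —
step 13 deliver 2→4: 4={foll,t=1,log=q}
step 14 deliver 4→2: —
step 15 deliver 2→1: 1={foll,t=1,log=q}
step 16 deliver 1→2: —

empty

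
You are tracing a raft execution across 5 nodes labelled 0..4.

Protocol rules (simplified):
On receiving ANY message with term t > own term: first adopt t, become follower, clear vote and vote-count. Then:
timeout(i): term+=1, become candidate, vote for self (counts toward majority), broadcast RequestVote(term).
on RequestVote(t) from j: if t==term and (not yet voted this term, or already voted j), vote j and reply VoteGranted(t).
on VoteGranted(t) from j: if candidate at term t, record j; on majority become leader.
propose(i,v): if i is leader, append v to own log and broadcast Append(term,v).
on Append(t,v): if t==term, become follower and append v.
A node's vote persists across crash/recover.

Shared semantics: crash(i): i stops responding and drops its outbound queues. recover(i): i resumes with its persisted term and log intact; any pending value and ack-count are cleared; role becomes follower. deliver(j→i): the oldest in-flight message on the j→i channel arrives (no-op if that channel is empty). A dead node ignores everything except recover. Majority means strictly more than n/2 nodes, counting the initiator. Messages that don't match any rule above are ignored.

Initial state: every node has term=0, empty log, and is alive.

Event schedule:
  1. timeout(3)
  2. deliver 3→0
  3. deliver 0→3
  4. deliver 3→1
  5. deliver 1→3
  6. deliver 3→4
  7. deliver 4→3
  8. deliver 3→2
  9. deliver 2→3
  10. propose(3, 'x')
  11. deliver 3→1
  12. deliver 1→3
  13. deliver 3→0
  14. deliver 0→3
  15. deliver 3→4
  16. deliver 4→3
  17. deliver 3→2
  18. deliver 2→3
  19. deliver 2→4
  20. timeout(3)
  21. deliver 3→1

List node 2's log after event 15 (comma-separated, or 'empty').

e1 timeout(3): 3[cand,t=1,-]
e2 deliver 3→0: 0[foll,t=1,-]
e3 deliver 0→3: ·
e4 deliver 3→1: 1[foll,t=1,-]
e5 deliver 1→3: 3[lead,t=1,-]
e6 deliver 3→4: 4[foll,t=1,-]
e7 deliver 4→3: ·
e8 deliver 3→2: 2[foll,t=1,-]
e9 deliver 2→3: ·
e10 propose(3,'x'): 3[lead,t=1,x]
e11 deliver 3→1: 1[foll,t=1,x]
e12 deliver 1→3: ·
e13 deliver 3→0: 0[foll,t=1,x]
e14 deliver 0→3: ·
e15 deliver 3→4: 4[foll,t=1,x]

empty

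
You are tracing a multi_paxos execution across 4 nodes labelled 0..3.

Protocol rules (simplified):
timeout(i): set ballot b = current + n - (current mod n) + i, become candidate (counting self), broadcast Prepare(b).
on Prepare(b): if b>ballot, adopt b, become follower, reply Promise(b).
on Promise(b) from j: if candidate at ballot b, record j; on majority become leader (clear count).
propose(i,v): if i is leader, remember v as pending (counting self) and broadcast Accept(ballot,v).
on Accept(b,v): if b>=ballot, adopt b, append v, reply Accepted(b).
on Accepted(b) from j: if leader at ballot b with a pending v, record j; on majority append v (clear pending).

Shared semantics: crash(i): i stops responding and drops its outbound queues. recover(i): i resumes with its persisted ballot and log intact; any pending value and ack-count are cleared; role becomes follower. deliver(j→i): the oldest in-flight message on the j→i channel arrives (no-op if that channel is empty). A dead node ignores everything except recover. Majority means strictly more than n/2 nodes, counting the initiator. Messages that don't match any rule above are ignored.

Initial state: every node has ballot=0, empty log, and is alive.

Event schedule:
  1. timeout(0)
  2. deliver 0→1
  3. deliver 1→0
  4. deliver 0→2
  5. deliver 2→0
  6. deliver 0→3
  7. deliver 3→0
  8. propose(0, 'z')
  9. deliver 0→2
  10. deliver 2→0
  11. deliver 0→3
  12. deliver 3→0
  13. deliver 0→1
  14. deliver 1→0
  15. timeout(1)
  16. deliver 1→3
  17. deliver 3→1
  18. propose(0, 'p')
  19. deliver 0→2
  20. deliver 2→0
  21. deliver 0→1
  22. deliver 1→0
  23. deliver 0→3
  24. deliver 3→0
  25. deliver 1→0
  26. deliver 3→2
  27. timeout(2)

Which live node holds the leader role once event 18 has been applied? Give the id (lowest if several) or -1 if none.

0

step 1 timeout(0): 0={cand,b=4,log=-}
step 2 deliver 0→1: 1={foll,b=4,log=-}
step 3 deliver 1→0: —
step 4 deliver 0→2: 2={foll,b=4,log=-}
step 5 deliver 2→0: 0={lead,b=4,log=-}
step 6 deliver 0→3: 3={foll,b=4,log=-}
step 7 deliver 3→0: —
step 8 propose(0,'z'): —
step 9 deliver 0→2: 2={foll,b=4,log=z}
step 10 deliver 2→0: —
step 11 deliver 0→3: 3={foll,b=4,log=z}
step 12 deliver 3→0: 0={lead,b=4,log=z}
step 13 deliver 0→1: 1={foll,b=4,log=z}
step 14 deliver 1→0: —
step 15 timeout(1): 1={cand,b=9,log=z}
step 16 deliver 1→3: 3={foll,b=9,log=z}
step 17 deliver 3→1: —
step 18 propose(0,'p'): —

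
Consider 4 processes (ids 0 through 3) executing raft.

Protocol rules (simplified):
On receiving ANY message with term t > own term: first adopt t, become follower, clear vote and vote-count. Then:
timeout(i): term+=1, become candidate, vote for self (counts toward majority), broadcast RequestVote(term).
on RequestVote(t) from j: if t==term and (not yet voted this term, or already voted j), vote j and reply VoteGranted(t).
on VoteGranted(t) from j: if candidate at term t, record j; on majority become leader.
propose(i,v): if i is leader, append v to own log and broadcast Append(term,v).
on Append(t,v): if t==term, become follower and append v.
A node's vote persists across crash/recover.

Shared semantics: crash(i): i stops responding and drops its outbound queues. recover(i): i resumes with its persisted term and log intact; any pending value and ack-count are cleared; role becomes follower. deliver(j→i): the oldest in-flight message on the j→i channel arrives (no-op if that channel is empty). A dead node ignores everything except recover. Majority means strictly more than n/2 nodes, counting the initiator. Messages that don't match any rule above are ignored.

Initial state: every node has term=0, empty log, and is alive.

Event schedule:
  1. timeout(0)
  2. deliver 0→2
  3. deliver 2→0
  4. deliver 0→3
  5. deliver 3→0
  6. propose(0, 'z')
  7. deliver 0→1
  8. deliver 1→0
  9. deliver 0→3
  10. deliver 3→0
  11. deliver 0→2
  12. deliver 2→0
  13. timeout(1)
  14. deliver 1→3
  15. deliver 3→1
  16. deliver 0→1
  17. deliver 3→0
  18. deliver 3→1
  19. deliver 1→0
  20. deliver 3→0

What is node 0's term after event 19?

1. timeout(0):  <0:cand t1 ->
2. deliver 0→2:  <2:foll t1 ->
3. deliver 2→0:  nop
4. deliver 0→3:  <3:foll t1 ->
5. deliver 3→0:  <0:lead t1 ->
6. propose(0,'z'):  <0:lead t1 z>
7. deliver 0→1:  <1:foll t1 ->
8. deliver 1→0:  nop
9. deliver 0→3:  <3:foll t1 z>
10. deliver 3→0:  nop
11. deliver 0→2:  <2:foll t1 z>
12. deliver 2→0:  nop
13. timeout(1):  <1:cand t2 ->
14. deliver 1→3:  <3:foll t2 z>
15. deliver 3→1:  nop
16. deliver 0→1:  nop
17. deliver 3→0:  nop
18. deliver 3→1:  nop
19. deliver 1→0:  <0:foll t2 z>

2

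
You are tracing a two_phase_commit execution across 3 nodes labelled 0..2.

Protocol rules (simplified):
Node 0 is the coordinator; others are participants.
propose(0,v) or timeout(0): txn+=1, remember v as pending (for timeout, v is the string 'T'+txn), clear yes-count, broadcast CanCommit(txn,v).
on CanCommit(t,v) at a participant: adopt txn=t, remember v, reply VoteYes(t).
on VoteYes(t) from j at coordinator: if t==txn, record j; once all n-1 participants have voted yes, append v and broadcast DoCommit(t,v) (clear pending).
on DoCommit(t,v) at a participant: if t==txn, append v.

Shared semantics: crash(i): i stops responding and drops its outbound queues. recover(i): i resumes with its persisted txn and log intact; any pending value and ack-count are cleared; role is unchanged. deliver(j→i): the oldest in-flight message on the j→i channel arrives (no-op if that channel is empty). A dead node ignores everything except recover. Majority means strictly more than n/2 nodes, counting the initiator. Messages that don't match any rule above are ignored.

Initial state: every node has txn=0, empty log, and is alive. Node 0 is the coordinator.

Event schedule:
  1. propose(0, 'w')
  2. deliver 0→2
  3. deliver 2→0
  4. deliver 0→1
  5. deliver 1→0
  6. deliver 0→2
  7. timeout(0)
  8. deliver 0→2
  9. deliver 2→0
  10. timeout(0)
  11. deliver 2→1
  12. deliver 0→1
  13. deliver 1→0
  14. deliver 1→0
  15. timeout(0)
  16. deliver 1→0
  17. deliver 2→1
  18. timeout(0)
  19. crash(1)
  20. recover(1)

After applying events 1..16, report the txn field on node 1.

1

step 1 propose(0,'w'): 0={coor,t=1,log=-}
step 2 deliver 0→2: 2={part,t=1,log=-}
step 3 deliver 2→0: —
step 4 deliver 0→1: 1={part,t=1,log=-}
step 5 deliver 1→0: 0={coor,t=1,log=w}
step 6 deliver 0→2: 2={part,t=1,log=w}
step 7 timeout(0): 0={coor,t=2,log=w}
step 8 deliver 0→2: 2={part,t=2,log=w}
step 9 deliver 2→0: —
step 10 timeout(0): 0={coor,t=3,log=w}
step 11 deliver 2→1: —
step 12 deliver 0→1: 1={part,t=1,log=w}
step 13 deliver 1→0: —
step 14 deliver 1→0: —
step 15 timeout(0): 0={coor,t=4,log=w}
step 16 deliver 1→0: —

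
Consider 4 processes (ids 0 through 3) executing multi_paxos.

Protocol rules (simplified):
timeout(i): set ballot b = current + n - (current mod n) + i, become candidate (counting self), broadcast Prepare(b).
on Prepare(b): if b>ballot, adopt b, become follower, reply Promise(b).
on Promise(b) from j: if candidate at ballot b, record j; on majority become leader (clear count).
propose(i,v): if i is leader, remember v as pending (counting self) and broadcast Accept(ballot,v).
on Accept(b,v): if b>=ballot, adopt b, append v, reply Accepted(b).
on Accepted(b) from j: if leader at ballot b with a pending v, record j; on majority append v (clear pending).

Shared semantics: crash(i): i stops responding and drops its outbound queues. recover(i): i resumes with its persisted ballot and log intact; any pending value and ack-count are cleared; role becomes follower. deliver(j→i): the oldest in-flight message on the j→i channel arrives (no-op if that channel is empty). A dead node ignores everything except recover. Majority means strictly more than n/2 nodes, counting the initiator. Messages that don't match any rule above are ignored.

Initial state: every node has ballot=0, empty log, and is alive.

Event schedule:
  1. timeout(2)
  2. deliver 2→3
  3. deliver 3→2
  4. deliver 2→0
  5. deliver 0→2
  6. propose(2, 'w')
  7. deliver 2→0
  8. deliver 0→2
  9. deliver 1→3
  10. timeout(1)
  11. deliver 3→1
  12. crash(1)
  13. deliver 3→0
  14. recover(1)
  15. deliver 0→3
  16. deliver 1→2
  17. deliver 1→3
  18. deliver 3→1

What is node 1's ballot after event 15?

5

[1] timeout(2) → N2(cand b6 [-])
[2] deliver 2→3 → N3(foll b6 [-])
[3] deliver 3→2 → ∅
[4] deliver 2→0 → N0(foll b6 [-])
[5] deliver 0→2 → N2(lead b6 [-])
[6] propose(2,'w') → ∅
[7] deliver 2→0 → N0(foll b6 [w])
[8] deliver 0→2 → ∅
[9] deliver 1→3 → ∅
[10] timeout(1) → N1(cand b5 [-])
[11] deliver 3→1 → ∅
[12] crash(1) → N1(✗cand b5 [-])
[13] deliver 3→0 → ∅
[14] recover(1) → N1(foll b5 [-])
[15] deliver 0→3 → ∅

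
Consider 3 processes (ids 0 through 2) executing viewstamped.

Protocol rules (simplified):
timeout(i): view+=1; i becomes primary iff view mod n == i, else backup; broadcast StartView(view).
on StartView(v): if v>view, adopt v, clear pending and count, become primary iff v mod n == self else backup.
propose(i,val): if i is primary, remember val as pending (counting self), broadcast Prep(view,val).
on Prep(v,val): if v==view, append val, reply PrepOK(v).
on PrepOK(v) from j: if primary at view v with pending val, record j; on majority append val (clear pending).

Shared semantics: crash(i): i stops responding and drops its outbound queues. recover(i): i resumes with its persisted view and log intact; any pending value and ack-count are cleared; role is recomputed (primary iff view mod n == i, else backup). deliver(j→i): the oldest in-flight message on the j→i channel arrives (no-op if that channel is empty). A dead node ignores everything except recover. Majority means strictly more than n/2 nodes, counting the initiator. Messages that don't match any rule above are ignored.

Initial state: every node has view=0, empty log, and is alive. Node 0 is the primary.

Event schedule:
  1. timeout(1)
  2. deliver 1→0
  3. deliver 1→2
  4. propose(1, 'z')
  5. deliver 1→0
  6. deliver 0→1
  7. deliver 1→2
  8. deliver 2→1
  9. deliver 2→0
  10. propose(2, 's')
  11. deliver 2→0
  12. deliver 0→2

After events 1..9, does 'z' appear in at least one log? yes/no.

yes

e1 timeout(1): 1[prim,v=1,-]
e2 deliver 1→0: 0[back,v=1,-]
e3 deliver 1→2: 2[back,v=1,-]
e4 propose(1,'z'): ·
e5 deliver 1→0: 0[back,v=1,z]
e6 deliver 0→1: 1[prim,v=1,z]
e7 deliver 1→2: 2[back,v=1,z]
e8 deliver 2→1: ·
e9 deliver 2→0: ·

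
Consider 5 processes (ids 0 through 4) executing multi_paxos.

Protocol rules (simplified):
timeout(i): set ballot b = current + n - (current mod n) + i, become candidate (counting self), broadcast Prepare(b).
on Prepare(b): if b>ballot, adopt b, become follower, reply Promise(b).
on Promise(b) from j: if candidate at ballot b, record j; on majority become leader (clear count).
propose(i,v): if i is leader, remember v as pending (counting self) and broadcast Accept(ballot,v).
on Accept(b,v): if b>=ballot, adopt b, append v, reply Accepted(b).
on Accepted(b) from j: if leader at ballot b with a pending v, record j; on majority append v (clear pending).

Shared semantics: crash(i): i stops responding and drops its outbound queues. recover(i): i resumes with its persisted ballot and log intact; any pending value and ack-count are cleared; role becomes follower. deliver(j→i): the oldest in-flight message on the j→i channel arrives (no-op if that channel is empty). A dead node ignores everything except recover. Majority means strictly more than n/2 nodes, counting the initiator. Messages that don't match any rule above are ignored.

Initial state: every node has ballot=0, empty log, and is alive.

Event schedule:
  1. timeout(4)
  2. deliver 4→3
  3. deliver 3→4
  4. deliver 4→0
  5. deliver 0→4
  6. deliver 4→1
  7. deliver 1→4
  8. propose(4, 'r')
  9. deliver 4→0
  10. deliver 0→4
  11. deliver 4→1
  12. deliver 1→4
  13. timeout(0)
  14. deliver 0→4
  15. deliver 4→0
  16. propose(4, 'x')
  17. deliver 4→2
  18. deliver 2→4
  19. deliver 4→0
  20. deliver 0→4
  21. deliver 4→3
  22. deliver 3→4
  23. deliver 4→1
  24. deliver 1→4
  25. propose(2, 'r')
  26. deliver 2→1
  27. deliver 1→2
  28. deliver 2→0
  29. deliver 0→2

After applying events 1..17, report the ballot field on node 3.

after 1 — timeout(4): n4:cand/b9/[-]
after 2 — deliver 4→3: n3:foll/b9/[-]
after 3 — deliver 3→4: ·
after 4 — deliver 4→0: n0:foll/b9/[-]
after 5 — deliver 0→4: n4:lead/b9/[-]
after 6 — deliver 4→1: n1:foll/b9/[-]
after 7 — deliver 1→4: ·
after 8 — propose(4,'r'): ·
after 9 — deliver 4→0: n0:foll/b9/[r]
after 10 — deliver 0→4: ·
after 11 — deliver 4→1: n1:foll/b9/[r]
after 12 — deliver 1→4: n4:lead/b9/[r]
after 13 — timeout(0): n0:cand/b10/[r]
after 14 — deliver 0→4: n4:foll/b10/[r]
after 15 — deliver 4→0: ·
after 16 — propose(4,'x'): ·
after 17 — deliver 4→2: n2:foll/b9/[-]

9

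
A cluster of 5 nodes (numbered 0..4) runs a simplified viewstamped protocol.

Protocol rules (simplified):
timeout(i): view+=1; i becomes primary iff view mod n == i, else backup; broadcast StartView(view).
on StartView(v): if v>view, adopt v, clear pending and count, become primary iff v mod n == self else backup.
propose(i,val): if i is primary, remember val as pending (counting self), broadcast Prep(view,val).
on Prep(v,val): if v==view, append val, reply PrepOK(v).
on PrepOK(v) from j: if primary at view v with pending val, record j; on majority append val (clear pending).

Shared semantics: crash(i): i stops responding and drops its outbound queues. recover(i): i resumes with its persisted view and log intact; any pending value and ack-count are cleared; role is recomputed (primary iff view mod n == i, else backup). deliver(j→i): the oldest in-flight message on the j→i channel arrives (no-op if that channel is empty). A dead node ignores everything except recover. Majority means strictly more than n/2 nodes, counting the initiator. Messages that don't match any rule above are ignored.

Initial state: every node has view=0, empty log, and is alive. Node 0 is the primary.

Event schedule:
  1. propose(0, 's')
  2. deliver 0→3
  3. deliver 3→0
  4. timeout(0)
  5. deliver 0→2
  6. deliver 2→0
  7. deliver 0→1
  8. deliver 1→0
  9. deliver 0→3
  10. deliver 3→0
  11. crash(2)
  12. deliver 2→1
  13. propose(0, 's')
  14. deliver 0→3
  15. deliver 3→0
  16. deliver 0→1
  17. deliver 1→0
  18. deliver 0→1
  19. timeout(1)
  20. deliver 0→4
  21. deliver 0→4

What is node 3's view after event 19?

1

e1 propose(0,'s'): ·
e2 deliver 0→3: 3[back,v=0,s]
e3 deliver 3→0: ·
e4 timeout(0): 0[back,v=1,-]
e5 deliver 0→2: 2[back,v=0,s]
e6 deliver 2→0: ·
e7 deliver 0→1: 1[back,v=0,s]
e8 deliver 1→0: ·
e9 deliver 0→3: 3[back,v=1,s]
e10 deliver 3→0: ·
e11 crash(2): 2[✗back,v=0,s]
e12 deliver 2→1: ·
e13 propose(0,'s'): ·
e14 deliver 0→3: ·
e15 deliver 3→0: ·
e16 deliver 0→1: 1[prim,v=1,s]
e17 deliver 1→0: ·
e18 deliver 0→1: ·
e19 timeout(1): 1[back,v=2,s]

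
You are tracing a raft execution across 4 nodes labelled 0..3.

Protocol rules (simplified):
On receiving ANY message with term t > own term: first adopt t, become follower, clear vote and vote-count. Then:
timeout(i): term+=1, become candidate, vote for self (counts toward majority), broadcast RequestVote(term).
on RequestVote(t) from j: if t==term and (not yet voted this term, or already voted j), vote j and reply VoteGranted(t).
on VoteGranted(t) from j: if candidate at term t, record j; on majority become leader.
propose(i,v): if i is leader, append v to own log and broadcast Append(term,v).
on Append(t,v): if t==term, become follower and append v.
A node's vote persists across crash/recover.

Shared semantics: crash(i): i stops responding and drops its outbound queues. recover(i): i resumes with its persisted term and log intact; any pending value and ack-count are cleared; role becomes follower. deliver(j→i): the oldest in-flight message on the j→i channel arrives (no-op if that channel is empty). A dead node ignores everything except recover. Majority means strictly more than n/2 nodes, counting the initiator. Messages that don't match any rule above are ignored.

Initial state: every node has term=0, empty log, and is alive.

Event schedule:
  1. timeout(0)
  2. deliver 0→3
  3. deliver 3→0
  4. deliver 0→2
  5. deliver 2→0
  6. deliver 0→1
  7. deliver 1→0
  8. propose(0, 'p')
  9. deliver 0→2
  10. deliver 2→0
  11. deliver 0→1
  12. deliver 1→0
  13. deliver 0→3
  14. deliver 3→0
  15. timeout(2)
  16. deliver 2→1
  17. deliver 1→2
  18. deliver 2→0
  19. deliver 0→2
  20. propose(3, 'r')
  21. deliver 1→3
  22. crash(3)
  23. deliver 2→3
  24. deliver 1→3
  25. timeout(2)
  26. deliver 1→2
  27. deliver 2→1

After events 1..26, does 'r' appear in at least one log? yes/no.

1. timeout(0):  <0:cand t1 ->
2. deliver 0→3:  <3:foll t1 ->
3. deliver 3→0:  nop
4. deliver 0→2:  <2:foll t1 ->
5. deliver 2→0:  <0:lead t1 ->
6. deliver 0→1:  <1:foll t1 ->
7. deliver 1→0:  nop
8. propose(0,'p'):  <0:lead t1 p>
9. deliver 0→2:  <2:foll t1 p>
10. deliver 2→0:  nop
11. deliver 0→1:  <1:foll t1 p>
12. deliver 1→0:  nop
13. deliver 0→3:  <3:foll t1 p>
14. deliver 3→0:  nop
15. timeout(2):  <2:cand t2 p>
16. deliver 2→1:  <1:foll t2 p>
17. deliver 1→2:  nop
18. deliver 2→0:  <0:foll t2 p>
19. deliver 0→2:  <2:lead t2 p>
20. propose(3,'r'):  nop
21. deliver 1→3:  nop
22. crash(3):  <3:✗foll t1 p>
23. deliver 2→3:  nop
24. deliver 1→3:  nop
25. timeout(2):  <2:cand t3 p>
26. deliver 1→2:  nop

no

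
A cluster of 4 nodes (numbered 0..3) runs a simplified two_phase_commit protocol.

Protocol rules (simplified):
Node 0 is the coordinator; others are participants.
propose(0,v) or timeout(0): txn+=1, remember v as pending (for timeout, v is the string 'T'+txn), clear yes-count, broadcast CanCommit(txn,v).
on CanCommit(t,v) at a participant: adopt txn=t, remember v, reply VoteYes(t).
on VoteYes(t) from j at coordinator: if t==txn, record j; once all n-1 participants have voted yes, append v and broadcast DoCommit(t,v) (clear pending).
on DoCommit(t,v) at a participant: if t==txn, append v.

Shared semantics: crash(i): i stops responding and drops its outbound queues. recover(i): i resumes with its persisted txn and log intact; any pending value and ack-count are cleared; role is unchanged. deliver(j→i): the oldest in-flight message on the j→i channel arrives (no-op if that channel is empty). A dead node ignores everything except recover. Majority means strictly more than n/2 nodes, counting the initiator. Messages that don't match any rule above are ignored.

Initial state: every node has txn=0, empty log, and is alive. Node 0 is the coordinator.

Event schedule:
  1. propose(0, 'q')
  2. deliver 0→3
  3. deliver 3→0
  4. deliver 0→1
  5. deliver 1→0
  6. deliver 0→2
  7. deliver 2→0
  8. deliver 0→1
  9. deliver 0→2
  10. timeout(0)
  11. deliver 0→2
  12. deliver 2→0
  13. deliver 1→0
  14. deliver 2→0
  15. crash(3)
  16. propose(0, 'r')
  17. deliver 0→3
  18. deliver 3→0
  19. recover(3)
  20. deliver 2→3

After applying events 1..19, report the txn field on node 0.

3

step 1 propose(0,'q'): 0={coor,t=1,log=-}
step 2 deliver 0→3: 3={part,t=1,log=-}
step 3 deliver 3→0: —
step 4 deliver 0→1: 1={part,t=1,log=-}
step 5 deliver 1→0: —
step 6 deliver 0→2: 2={part,t=1,log=-}
step 7 deliver 2→0: 0={coor,t=1,log=q}
step 8 deliver 0→1: 1={part,t=1,log=q}
step 9 deliver 0→2: 2={part,t=1,log=q}
step 10 timeout(0): 0={coor,t=2,log=q}
step 11 deliver 0→2: 2={part,t=2,log=q}
step 12 deliver 2→0: —
step 13 deliver 1→0: —
step 14 deliver 2→0: —
step 15 crash(3): 3={✗part,t=1,log=-}
step 16 propose(0,'r'): 0={coor,t=3,log=q}
step 17 deliver 0→3: —
step 18 deliver 3→0: —
step 19 recover(3): 3={part,t=1,log=-}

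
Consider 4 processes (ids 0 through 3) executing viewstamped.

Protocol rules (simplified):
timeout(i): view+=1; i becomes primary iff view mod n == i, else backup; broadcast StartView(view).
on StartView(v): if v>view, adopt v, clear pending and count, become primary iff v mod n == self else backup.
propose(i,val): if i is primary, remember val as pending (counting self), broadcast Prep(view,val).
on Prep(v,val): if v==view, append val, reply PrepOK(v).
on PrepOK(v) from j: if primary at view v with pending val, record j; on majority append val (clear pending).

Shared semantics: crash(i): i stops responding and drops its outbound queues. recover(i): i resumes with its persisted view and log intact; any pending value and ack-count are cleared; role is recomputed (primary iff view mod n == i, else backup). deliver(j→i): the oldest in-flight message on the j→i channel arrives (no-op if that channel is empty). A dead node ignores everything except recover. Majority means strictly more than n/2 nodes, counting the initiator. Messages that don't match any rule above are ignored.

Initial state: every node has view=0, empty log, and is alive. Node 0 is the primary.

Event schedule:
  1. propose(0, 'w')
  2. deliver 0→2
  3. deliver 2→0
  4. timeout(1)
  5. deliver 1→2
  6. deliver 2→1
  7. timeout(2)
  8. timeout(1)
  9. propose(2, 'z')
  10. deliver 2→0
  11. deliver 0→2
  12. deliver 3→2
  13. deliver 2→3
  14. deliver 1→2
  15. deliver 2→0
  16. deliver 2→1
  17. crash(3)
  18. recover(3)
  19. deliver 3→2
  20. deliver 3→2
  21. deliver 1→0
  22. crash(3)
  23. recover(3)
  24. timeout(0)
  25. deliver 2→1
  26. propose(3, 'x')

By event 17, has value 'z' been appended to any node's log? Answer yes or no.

e1 propose(0,'w'): ·
e2 deliver 0→2: 2[back,v=0,w]
e3 deliver 2→0: ·
e4 timeout(1): 1[prim,v=1,-]
e5 deliver 1→2: 2[back,v=1,w]
e6 deliver 2→1: ·
e7 timeout(2): 2[prim,v=2,w]
e8 timeout(1): 1[back,v=2,-]
e9 propose(2,'z'): ·
e10 deliver 2→0: 0[back,v=2,-]
e11 deliver 0→2: ·
e12 deliver 3→2: ·
e13 deliver 2→3: 3[back,v=2,-]
e14 deliver 1→2: ·
e15 deliver 2→0: 0[back,v=2,z]
e16 deliver 2→1: ·
e17 crash(3): 3[✗back,v=2,-]

yes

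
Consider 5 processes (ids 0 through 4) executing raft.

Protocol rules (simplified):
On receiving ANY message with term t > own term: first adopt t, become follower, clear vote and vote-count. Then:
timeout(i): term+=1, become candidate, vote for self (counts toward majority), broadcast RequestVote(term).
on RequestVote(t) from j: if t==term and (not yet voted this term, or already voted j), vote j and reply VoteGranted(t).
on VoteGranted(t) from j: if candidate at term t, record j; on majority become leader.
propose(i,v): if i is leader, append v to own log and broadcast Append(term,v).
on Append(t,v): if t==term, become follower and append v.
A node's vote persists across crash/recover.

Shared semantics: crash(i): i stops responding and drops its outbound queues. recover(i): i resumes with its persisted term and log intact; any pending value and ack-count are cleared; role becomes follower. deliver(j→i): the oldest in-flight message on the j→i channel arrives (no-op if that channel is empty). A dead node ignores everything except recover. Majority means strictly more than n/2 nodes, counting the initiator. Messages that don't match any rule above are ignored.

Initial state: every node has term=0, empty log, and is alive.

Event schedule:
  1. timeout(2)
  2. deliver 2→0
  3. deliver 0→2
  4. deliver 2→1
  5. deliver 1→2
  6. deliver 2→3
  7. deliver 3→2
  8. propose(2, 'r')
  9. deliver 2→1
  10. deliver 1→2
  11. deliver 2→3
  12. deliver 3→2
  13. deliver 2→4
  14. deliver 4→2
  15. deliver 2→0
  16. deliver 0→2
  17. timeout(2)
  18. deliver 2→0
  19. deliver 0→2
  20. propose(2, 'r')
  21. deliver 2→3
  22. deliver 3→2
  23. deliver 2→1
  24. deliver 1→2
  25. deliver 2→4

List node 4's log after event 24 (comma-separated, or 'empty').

empty

e1 timeout(2): 2[cand,t=1,-]
e2 deliver 2→0: 0[foll,t=1,-]
e3 deliver 0→2: ·
e4 deliver 2→1: 1[foll,t=1,-]
e5 deliver 1→2: 2[lead,t=1,-]
e6 deliver 2→3: 3[foll,t=1,-]
e7 deliver 3→2: ·
e8 propose(2,'r'): 2[lead,t=1,r]
e9 deliver 2→1: 1[foll,t=1,r]
e10 deliver 1→2: ·
e11 deliver 2→3: 3[foll,t=1,r]
e12 deliver 3→2: ·
e13 deliver 2→4: 4[foll,t=1,-]
e14 deliver 4→2: ·
e15 deliver 2→0: 0[foll,t=1,r]
e16 deliver 0→2: ·
e17 timeout(2): 2[cand,t=2,r]
e18 deliver 2→0: 0[foll,t=2,r]
e19 deliver 0→2: ·
e20 propose(2,'r'): ·
e21 deliver 2→3: 3[foll,t=2,r]
e22 deliver 3→2: 2[lead,t=2,r]
e23 deliver 2→1: 1[foll,t=2,r]
e24 deliver 1→2: ·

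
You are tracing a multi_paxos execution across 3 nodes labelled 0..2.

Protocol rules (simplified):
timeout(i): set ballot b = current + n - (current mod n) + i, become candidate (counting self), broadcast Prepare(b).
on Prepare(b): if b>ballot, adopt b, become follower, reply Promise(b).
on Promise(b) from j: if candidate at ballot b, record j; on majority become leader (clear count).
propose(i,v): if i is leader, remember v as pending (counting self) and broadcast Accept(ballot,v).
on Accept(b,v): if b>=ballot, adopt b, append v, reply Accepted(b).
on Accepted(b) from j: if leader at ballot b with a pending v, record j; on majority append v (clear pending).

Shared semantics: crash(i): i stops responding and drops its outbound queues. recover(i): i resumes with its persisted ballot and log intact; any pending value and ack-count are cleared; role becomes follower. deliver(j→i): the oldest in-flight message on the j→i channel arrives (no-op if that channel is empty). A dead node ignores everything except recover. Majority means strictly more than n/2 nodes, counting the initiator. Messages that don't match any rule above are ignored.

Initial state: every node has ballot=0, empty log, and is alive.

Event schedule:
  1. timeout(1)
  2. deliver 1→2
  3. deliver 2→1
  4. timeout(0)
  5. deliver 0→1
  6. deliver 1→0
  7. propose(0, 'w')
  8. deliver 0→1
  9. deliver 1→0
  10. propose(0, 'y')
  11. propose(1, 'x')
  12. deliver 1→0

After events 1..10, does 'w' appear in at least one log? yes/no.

step 1 timeout(1): 1={cand,b=4,log=-}
step 2 deliver 1→2: 2={foll,b=4,log=-}
step 3 deliver 2→1: 1={lead,b=4,log=-}
step 4 timeout(0): 0={cand,b=3,log=-}
step 5 deliver 0→1: —
step 6 deliver 1→0: 0={foll,b=4,log=-}
step 7 propose(0,'w'): —
step 8 deliver 0→1: —
step 9 deliver 1→0: —
step 10 propose(0,'y'): —

no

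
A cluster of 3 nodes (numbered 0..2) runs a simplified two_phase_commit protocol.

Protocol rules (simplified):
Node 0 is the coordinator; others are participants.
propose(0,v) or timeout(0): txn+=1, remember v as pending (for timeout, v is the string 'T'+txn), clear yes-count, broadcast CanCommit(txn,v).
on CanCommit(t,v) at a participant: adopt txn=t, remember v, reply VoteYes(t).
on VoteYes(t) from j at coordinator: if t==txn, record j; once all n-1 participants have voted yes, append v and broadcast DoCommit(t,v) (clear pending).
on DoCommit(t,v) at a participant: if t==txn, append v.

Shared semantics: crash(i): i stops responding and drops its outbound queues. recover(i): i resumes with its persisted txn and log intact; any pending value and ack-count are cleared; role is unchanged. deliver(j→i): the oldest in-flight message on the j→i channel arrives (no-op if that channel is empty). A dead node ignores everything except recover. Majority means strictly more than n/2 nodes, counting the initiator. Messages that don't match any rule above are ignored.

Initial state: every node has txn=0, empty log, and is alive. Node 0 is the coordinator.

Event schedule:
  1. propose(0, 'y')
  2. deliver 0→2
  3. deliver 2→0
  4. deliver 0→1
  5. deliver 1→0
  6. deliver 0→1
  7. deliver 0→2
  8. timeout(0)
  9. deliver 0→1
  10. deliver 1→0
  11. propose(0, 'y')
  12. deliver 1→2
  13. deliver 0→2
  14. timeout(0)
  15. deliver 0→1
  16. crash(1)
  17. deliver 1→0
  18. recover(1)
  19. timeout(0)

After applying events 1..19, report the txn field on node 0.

5

e1 propose(0,'y'): 0[coor,t=1,-]
e2 deliver 0→2: 2[part,t=1,-]
e3 deliver 2→0: ·
e4 deliver 0→1: 1[part,t=1,-]
e5 deliver 1→0: 0[coor,t=1,y]
e6 deliver 0→1: 1[part,t=1,y]
e7 deliver 0→2: 2[part,t=1,y]
e8 timeout(0): 0[coor,t=2,y]
e9 deliver 0→1: 1[part,t=2,y]
e10 deliver 1→0: ·
e11 propose(0,'y'): 0[coor,t=3,y]
e12 deliver 1→2: ·
e13 deliver 0→2: 2[part,t=2,y]
e14 timeout(0): 0[coor,t=4,y]
e15 deliver 0→1: 1[part,t=3,y]
e16 crash(1): 1[✗part,t=3,y]
e17 deliver 1→0: ·
e18 recover(1): 1[part,t=3,y]
e19 timeout(0): 0[coor,t=5,y]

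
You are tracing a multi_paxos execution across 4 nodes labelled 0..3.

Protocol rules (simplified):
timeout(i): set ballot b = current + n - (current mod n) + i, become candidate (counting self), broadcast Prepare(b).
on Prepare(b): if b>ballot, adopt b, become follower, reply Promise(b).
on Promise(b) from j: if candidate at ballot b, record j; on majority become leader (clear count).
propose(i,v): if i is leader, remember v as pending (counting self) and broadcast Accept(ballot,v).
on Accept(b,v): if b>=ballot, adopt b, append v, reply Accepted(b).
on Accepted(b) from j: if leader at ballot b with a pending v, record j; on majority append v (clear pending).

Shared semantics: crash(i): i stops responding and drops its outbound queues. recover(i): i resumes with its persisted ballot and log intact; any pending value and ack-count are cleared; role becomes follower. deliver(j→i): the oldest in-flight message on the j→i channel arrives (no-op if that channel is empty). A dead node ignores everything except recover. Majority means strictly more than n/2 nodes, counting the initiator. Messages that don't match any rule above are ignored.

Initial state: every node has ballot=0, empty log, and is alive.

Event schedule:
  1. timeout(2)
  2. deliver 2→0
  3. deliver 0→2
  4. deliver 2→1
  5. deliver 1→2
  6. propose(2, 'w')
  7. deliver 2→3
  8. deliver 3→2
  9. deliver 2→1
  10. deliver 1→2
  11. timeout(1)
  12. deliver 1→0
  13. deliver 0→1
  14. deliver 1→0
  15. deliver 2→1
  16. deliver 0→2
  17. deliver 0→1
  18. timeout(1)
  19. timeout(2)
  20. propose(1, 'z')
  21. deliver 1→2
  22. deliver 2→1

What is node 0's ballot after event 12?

e1 timeout(2): 2[cand,b=6,-]
e2 deliver 2→0: 0[foll,b=6,-]
e3 deliver 0→2: ·
e4 deliver 2→1: 1[foll,b=6,-]
e5 deliver 1→2: 2[lead,b=6,-]
e6 propose(2,'w'): ·
e7 deliver 2→3: 3[foll,b=6,-]
e8 deliver 3→2: ·
e9 deliver 2→1: 1[foll,b=6,w]
e10 deliver 1→2: ·
e11 timeout(1): 1[cand,b=9,w]
e12 deliver 1→0: 0[foll,b=9,-]

9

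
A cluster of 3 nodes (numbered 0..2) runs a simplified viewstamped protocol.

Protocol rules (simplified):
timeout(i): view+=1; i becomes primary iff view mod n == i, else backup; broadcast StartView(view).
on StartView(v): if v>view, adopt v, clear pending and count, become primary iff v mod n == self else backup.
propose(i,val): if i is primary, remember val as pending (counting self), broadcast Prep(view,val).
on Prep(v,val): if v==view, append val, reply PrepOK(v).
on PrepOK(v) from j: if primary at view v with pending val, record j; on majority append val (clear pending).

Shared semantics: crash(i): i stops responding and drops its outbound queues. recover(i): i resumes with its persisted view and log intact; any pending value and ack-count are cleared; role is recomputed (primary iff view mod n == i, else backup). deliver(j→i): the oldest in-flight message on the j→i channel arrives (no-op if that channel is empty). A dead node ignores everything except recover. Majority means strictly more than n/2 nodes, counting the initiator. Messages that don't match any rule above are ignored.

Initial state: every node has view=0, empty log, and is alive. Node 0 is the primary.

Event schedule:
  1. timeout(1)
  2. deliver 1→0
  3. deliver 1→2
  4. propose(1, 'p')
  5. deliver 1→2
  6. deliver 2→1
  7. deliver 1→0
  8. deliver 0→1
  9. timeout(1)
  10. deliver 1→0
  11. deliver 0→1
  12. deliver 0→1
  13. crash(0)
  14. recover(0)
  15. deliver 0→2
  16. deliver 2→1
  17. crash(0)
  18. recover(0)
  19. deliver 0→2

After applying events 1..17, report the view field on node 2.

e1 timeout(1): 1[prim,v=1,-]
e2 deliver 1→0: 0[back,v=1,-]
e3 deliver 1→2: 2[back,v=1,-]
e4 propose(1,'p'): ·
e5 deliver 1→2: 2[back,v=1,p]
e6 deliver 2→1: 1[prim,v=1,p]
e7 deliver 1→0: 0[back,v=1,p]
e8 deliver 0→1: ·
e9 timeout(1): 1[back,v=2,p]
e10 deliver 1→0: 0[back,v=2,p]
e11 deliver 0→1: ·
e12 deliver 0→1: ·
e13 crash(0): 0[✗back,v=2,p]
e14 recover(0): 0[back,v=2,p]
e15 deliver 0→2: ·
e16 deliver 2→1: ·
e17 crash(0): 0[✗back,v=2,p]

1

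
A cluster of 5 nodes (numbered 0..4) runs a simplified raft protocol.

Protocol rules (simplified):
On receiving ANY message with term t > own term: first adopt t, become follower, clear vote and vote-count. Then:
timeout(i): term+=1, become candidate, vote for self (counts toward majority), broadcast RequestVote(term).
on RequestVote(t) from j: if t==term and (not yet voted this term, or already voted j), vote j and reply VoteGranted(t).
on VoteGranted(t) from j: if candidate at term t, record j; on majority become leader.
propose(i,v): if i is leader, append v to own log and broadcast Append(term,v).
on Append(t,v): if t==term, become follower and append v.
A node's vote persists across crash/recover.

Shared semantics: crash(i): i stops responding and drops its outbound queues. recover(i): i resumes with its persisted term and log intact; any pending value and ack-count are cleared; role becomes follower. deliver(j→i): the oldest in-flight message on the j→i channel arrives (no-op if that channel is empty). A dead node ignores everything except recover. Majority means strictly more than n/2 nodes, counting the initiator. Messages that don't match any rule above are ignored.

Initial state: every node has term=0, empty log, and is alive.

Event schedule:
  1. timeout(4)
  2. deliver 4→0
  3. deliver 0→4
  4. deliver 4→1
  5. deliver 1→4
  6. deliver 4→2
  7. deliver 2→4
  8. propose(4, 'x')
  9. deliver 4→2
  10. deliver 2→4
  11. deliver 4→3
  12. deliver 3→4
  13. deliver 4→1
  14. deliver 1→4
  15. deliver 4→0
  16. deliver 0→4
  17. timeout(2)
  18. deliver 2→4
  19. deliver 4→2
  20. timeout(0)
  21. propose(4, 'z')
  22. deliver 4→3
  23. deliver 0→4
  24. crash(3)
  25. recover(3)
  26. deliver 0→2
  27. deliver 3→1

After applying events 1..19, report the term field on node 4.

2

e1 timeout(4): 4[cand,t=1,-]
e2 deliver 4→0: 0[foll,t=1,-]
e3 deliver 0→4: ·
e4 deliver 4→1: 1[foll,t=1,-]
e5 deliver 1→4: 4[lead,t=1,-]
e6 deliver 4→2: 2[foll,t=1,-]
e7 deliver 2→4: ·
e8 propose(4,'x'): 4[lead,t=1,x]
e9 deliver 4→2: 2[foll,t=1,x]
e10 deliver 2→4: ·
e11 deliver 4→3: 3[foll,t=1,-]
e12 deliver 3→4: ·
e13 deliver 4→1: 1[foll,t=1,x]
e14 deliver 1→4: ·
e15 deliver 4→0: 0[foll,t=1,x]
e16 deliver 0→4: ·
e17 timeout(2): 2[cand,t=2,x]
e18 deliver 2→4: 4[foll,t=2,x]
e19 deliver 4→2: ·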